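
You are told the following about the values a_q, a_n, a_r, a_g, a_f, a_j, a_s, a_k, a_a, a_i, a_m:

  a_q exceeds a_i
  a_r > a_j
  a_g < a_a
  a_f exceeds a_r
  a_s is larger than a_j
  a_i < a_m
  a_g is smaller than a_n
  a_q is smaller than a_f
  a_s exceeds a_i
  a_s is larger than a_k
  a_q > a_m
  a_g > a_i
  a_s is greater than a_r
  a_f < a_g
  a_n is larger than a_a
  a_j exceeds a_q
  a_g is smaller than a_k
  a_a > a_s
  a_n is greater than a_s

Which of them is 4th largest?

a_k

The consecutive relations fix a unique order: a_i < a_m < a_q < a_j < a_r < a_f < a_g < a_k < a_s < a_a < a_n.
The 4th largest is a_k.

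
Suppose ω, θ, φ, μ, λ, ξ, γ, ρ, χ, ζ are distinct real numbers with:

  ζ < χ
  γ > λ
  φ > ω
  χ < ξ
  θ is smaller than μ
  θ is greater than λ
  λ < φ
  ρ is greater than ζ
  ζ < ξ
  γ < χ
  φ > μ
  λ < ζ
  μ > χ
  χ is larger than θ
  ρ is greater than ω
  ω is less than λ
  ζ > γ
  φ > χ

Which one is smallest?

ω

λ is not least since ω < λ; γ is not least since λ < γ; ζ is not least since γ < ζ; ρ is not least since ω < ρ; θ is not least since λ < θ; χ is not least since γ < χ; ξ is not least since ζ < ξ; μ is not least since θ < μ; φ is not least since χ < φ.
Only ω has nothing below it, so ω is the smallest.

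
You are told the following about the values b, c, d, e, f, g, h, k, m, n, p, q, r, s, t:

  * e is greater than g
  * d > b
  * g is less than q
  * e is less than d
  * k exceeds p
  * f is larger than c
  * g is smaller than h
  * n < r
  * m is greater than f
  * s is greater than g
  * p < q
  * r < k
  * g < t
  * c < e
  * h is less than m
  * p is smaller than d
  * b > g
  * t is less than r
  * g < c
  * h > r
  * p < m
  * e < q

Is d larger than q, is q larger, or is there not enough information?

Following every chain through q: below q we get g, c, p, e.
d is not reached, and no chain runs the other way from d to q.
So the given relations leave the order of q and d undetermined.

undetermined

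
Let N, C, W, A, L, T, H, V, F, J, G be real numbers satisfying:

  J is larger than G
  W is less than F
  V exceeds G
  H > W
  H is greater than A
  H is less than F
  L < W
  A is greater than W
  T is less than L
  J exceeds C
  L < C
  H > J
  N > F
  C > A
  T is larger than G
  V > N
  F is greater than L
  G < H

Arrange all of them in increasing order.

G < T < L < W < A < C < J < H < F < N < V

Nothing is placed below G, so it is least; from there G < T; T < L; L < W; W < A; A < C; C < J; J < H; H < F; F < N; N < V, each given directly.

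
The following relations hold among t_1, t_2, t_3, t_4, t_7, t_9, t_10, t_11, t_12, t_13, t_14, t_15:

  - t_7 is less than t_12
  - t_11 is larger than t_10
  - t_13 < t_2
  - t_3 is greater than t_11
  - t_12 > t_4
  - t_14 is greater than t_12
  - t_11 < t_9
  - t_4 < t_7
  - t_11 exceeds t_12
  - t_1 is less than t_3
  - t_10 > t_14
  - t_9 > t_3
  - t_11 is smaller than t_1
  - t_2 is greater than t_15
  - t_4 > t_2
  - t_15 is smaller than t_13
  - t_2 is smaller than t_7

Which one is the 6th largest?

t_14

The consecutive relations fix a unique order: t_15 < t_13 < t_2 < t_4 < t_7 < t_12 < t_14 < t_10 < t_11 < t_1 < t_3 < t_9.
Counting 6 from the largest end gives t_14.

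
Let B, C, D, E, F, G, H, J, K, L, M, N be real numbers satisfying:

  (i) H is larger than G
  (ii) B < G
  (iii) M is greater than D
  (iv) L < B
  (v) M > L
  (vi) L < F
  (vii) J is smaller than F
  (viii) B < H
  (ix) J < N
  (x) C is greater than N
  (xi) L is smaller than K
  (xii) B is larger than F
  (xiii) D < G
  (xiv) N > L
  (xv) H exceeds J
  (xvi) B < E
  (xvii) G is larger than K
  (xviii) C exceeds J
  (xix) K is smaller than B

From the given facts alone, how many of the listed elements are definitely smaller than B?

4

The elements the relations force below B are J, L, K, F — no chain reaches any other.
That is 4.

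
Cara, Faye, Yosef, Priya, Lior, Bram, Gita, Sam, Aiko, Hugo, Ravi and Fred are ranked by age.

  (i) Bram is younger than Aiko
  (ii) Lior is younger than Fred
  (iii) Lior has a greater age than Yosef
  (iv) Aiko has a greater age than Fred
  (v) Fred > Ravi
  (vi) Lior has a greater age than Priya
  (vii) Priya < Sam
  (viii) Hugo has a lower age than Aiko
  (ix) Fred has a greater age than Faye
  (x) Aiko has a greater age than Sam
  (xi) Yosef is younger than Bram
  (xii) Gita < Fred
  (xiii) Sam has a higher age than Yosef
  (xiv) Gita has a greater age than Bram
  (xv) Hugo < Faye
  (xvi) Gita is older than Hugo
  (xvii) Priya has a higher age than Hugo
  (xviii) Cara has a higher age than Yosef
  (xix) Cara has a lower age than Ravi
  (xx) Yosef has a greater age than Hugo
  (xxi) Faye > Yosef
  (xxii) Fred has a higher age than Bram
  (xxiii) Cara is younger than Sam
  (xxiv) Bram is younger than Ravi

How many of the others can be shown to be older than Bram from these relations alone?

The elements the relations force above Bram are Ravi, Gita, Fred, Aiko — no chain reaches any other.
That is 4.

4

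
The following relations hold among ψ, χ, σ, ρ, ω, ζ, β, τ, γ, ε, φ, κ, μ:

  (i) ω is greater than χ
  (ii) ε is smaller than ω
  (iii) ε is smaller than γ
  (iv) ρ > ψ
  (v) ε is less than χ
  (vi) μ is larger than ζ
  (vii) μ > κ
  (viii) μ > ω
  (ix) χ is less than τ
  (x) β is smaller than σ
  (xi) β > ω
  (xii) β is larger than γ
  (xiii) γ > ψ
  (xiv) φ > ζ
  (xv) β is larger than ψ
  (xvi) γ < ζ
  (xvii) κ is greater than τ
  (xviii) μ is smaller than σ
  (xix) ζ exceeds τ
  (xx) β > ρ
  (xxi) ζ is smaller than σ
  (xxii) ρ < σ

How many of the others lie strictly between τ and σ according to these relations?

3

Chaining upward from τ reaches: ζ, κ, φ, μ.
Chaining downward from σ reaches: ε, ψ, γ, ρ, χ, ζ, κ, ω, β, μ.
Strictly between τ and σ are those in both lists: ζ, κ, μ — 3 elements.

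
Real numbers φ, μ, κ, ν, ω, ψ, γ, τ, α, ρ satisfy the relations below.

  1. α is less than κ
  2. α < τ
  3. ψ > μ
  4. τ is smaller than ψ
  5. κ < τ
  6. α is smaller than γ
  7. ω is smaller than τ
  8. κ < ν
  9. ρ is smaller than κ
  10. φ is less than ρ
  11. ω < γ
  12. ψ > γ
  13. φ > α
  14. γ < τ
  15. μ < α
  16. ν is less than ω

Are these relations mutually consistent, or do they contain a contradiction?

Every relation is compatible with μ < α < φ < ρ < κ < ν < ω < γ < τ < ψ; the set is consistent.

consistent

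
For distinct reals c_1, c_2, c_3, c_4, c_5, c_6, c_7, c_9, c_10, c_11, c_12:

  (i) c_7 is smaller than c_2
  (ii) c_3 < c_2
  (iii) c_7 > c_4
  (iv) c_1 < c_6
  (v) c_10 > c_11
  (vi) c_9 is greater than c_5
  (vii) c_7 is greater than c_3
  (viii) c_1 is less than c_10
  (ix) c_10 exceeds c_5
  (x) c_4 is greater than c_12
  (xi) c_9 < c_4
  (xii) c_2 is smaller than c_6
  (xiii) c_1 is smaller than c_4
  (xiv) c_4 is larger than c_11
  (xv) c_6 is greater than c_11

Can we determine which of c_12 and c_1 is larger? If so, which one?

Following every chain through c_12: above c_12 we get c_4, c_7, c_2, c_6.
c_1 is not reached, and no chain runs the other way from c_1 to c_12.
So the given relations leave the order of c_12 and c_1 undetermined.

undetermined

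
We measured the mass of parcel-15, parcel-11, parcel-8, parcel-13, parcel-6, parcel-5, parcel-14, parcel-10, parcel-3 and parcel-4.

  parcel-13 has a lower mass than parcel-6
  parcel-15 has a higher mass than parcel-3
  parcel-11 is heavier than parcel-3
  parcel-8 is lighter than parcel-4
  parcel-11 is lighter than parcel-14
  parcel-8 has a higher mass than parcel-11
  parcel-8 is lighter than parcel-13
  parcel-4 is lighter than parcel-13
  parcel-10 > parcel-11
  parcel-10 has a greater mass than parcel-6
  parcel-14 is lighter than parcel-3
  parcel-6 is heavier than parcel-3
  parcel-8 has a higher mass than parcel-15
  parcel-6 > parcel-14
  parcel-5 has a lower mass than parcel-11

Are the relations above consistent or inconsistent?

inconsistent

Chaining the given relations yields parcel-11 < parcel-14 < parcel-3, so parcel-11 < parcel-3. But one relation states parcel-3 < parcel-11. These cannot both hold.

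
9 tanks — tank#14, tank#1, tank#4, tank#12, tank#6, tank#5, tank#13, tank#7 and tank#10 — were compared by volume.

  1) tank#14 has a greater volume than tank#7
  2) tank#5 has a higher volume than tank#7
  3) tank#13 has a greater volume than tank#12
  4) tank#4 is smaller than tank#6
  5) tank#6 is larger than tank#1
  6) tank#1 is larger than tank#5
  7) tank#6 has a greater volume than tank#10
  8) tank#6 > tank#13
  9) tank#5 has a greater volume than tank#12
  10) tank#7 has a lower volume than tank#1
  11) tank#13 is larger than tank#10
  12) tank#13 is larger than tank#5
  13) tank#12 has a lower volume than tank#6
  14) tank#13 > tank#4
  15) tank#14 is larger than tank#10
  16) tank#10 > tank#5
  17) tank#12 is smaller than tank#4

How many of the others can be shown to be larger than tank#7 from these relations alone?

The elements the relations force above tank#7 are tank#5, tank#1, tank#10, tank#14, tank#13, tank#6 — no chain reaches any other.
That is 6.

6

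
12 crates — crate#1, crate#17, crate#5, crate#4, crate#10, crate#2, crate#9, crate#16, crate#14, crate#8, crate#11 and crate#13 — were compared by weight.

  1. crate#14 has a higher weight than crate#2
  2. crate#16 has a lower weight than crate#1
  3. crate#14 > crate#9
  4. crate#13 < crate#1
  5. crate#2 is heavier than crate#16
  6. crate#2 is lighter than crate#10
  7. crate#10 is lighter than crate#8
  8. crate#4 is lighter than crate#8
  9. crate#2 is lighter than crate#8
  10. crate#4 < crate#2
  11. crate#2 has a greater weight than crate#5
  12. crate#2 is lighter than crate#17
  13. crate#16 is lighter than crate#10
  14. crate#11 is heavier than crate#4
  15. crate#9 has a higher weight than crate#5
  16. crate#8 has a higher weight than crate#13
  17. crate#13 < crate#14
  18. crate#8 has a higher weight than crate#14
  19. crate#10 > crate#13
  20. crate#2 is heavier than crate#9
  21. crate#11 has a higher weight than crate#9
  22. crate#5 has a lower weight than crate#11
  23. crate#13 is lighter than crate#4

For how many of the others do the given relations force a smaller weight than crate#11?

4

From crate#11 the given relations immediately reach crate#5, crate#9, crate#4.
From those, crate#13 — 4 in total.
Nothing else is reachable below crate#11; 4 in all.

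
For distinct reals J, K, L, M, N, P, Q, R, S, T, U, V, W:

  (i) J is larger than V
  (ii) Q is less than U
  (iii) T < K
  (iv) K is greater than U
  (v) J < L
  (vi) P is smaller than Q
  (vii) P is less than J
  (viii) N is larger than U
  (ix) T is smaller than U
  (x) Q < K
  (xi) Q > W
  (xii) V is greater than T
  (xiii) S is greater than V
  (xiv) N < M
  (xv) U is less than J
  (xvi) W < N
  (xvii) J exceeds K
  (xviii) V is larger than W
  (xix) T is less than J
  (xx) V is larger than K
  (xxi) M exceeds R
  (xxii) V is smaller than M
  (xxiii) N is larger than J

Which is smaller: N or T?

T

T < U < K < V < J < N, by transitivity through U, K, V, J.
So T < N; T is the smaller of the two.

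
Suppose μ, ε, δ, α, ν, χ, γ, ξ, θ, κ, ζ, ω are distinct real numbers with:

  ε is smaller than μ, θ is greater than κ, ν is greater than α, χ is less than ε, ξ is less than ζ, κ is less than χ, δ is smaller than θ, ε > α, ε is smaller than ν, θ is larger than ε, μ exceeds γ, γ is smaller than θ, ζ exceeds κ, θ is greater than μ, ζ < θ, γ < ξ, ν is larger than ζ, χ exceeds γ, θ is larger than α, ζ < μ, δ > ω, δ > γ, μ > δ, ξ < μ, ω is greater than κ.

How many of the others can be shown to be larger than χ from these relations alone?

The elements the relations force above χ are ε, μ, ν, θ — no chain reaches any other.
That is 4.

4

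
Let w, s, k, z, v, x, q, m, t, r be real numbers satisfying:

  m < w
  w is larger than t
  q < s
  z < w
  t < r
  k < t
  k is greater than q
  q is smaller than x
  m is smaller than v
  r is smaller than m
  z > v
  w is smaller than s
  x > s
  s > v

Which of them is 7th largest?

The consecutive relations fix a unique order: q < k < t < r < m < v < z < w < s < x.
The 7th largest is r.

r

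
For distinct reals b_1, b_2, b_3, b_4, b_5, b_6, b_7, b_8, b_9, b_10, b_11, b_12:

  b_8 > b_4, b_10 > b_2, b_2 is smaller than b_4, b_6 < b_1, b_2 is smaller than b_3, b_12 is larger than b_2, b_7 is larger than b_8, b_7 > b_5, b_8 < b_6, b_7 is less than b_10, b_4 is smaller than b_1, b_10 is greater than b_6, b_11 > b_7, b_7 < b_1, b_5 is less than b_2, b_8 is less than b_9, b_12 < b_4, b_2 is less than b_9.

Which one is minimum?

b_5

Chaining upward from b_5: directly above it, b_2, b_7; then b_12, b_4, b_9, b_11, b_3, b_10, b_1; then b_8; then b_6.
That covers every other element, and nothing is given below b_5, so b_5 is the minimum.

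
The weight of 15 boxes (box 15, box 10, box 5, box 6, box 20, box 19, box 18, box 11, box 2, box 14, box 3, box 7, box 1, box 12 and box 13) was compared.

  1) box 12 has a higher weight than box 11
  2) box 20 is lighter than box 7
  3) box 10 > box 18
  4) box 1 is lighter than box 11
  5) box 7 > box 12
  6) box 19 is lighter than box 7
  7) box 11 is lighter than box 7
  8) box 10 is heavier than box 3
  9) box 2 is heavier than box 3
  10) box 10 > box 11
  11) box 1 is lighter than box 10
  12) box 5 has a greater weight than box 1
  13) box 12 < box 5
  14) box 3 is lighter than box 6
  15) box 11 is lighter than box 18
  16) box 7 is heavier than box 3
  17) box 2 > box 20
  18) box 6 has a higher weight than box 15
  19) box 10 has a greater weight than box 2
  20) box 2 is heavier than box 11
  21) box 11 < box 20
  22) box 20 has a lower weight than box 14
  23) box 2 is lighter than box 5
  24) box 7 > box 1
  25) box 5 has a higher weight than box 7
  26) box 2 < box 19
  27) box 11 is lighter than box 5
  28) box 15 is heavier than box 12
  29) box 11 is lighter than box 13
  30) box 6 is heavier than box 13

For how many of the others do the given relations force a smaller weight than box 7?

Directly below box 7: box 1, box 11, box 3, box 20, box 12, box 19.
One step further: box 2 (7 so far).
Nothing else is reachable below box 7; 7 in all.

7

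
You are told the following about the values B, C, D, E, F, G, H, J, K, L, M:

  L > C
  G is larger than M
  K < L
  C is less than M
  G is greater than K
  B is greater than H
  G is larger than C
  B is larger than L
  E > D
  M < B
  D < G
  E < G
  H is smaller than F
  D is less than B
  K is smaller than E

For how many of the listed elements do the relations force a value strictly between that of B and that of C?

Chaining upward from C reaches: L, M, G.
Chaining downward from B reaches: H, K, D, L, M.
Strictly between C and B are those in both lists: L, M — 2 elements.

2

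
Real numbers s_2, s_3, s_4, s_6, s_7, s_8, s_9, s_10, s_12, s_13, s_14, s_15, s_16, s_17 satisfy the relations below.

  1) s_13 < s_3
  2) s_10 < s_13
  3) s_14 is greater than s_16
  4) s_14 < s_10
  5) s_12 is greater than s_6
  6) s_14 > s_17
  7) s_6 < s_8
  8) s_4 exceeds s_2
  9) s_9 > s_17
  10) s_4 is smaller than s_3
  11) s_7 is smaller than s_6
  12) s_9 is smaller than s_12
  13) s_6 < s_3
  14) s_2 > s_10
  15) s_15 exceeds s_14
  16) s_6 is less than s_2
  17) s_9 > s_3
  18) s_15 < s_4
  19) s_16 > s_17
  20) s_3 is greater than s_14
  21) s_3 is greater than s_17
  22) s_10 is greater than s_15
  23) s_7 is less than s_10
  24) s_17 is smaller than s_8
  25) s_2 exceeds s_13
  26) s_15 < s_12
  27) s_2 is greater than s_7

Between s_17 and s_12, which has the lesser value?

The relevant relations are s_17 < s_16; s_16 < s_14; s_14 < s_15; s_15 < s_10; s_10 < s_13; s_13 < s_2; s_2 < s_4; s_4 < s_3; s_3 < s_9; s_9 < s_12.
Together: s_17 < s_16 < s_14 < s_15 < s_10 < s_13 < s_2 < s_4 < s_3 < s_9 < s_12.
So s_17 < s_12; s_17 is the smaller of the two.

s_17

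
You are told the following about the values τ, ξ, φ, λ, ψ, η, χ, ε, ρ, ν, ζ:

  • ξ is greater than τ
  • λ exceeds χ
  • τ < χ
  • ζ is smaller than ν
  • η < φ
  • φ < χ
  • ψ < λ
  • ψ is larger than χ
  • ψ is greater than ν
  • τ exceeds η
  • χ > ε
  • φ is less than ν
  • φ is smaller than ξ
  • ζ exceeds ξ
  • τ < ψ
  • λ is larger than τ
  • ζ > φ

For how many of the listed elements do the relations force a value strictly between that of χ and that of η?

The relations place η below χ. An element lies strictly between them when it is forced above η and also forced below χ.
Above η: {φ, τ, ξ, ζ, ν, ψ, λ}. Below χ: {φ, τ, ε}.
Intersection: {φ, τ} — 2.

2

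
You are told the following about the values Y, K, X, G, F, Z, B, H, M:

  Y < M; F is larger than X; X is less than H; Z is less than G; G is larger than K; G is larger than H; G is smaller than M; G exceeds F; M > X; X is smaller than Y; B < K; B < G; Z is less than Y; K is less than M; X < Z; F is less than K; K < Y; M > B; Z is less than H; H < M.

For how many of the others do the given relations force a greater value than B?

The elements the relations force above B are K, Y, G, M — no chain reaches any other.
That is 4.

4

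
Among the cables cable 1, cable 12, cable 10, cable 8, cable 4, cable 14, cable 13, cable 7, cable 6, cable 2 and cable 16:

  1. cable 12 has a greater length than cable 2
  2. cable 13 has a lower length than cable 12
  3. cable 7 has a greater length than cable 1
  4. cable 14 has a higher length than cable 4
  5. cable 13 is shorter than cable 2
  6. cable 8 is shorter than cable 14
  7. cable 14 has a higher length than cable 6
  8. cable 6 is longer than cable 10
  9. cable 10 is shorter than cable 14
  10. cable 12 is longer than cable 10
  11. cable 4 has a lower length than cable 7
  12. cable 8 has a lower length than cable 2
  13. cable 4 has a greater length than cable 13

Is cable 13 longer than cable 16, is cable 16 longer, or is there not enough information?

Following every chain through cable 13: above cable 13 we get cable 4, cable 2, cable 12, cable 7, cable 14.
cable 16 is not reached, and no chain runs the other way from cable 16 to cable 13.
So the given relations leave the order of cable 13 and cable 16 undetermined.

undetermined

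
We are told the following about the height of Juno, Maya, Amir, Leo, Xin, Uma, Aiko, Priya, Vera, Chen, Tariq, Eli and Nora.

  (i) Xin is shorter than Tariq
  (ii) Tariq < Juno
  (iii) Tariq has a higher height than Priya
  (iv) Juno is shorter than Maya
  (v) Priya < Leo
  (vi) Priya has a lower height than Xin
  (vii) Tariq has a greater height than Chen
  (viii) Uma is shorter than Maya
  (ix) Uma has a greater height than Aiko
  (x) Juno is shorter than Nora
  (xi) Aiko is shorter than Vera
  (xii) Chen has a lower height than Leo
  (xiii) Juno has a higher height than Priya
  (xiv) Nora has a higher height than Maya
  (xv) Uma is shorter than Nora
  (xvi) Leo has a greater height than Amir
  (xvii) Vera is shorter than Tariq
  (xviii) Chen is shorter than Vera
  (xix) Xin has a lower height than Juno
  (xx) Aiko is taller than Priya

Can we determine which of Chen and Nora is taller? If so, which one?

Chen < Vera and Vera < Tariq give Chen < Tariq.
Then Tariq < Juno extends the chain to Juno.
With Juno < Maya: Chen < Vera < Tariq < Juno < Maya.
With Maya < Nora: Chen < Vera < Tariq < Juno < Maya < Nora.
So Nora is taller.

Nora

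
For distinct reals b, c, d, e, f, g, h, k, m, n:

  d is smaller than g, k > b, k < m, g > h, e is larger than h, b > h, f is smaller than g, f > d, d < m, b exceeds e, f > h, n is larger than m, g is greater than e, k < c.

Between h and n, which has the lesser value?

h

Chaining the given relations: h < e < b < k < m < n.
So h < n; h is the smaller of the two.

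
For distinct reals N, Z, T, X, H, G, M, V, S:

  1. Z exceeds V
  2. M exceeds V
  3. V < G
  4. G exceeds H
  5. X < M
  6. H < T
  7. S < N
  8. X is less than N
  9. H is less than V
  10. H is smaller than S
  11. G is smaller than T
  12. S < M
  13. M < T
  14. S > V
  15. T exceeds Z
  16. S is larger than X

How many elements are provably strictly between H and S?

Chaining upward from H reaches: V, Z, G, N, M, T.
Chaining downward from S reaches: V, X.
Strictly between H and S are those in both lists: V — 1 element.

1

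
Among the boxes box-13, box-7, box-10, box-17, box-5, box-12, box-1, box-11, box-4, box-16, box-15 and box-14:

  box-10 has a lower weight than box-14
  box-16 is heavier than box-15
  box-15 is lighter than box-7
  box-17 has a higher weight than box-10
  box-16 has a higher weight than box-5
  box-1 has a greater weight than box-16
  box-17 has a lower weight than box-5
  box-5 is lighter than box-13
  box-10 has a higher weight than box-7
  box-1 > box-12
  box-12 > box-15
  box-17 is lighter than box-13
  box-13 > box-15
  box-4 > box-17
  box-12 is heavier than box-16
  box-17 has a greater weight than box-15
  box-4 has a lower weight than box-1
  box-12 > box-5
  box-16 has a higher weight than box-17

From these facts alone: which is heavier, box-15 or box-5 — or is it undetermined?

box-5

Chaining the given relations: box-15 < box-7 < box-10 < box-17 < box-5.
So box-5 is heavier.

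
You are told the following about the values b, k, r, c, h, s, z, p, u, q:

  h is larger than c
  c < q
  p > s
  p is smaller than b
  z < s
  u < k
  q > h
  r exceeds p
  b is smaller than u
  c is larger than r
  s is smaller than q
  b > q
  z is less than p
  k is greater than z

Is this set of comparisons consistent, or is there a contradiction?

Every relation is compatible with z < s < p < r < c < h < q < b < u < k; the set is consistent.

consistent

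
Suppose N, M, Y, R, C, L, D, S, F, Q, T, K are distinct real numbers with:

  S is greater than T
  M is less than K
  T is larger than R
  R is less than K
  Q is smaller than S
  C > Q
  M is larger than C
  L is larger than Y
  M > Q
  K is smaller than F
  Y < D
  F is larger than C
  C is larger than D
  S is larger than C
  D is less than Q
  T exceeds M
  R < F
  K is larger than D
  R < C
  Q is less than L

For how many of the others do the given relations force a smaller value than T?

6

The elements the relations force below T are Y, D, R, Q, C, M — no chain reaches any other.
That is 6.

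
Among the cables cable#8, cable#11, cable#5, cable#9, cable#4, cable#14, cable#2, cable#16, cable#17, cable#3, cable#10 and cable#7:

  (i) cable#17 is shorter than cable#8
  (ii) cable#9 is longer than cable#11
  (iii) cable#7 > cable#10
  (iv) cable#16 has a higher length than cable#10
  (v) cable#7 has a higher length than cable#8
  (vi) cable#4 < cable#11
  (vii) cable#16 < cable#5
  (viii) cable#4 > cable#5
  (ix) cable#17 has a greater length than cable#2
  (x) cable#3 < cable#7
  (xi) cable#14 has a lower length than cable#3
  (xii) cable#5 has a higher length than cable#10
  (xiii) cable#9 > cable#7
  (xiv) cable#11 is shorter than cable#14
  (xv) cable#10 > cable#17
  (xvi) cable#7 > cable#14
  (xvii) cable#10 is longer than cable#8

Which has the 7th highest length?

cable#5

Piecing the relations together gives one ordering: cable#2 < cable#17 < cable#8 < cable#10 < cable#16 < cable#5 < cable#4 < cable#11 < cable#14 < cable#3 < cable#7 < cable#9.
Counting 7 from the largest end gives cable#5.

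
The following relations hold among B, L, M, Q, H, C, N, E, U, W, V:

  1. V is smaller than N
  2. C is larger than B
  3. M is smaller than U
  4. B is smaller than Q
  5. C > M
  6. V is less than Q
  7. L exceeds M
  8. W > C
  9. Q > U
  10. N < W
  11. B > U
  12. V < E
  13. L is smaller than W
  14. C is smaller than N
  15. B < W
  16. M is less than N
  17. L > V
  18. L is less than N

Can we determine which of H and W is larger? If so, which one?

Following every chain through H: nothing is chained to H.
W is not reached, and no chain runs the other way from W to H.
So the given relations leave the order of H and W undetermined.

undetermined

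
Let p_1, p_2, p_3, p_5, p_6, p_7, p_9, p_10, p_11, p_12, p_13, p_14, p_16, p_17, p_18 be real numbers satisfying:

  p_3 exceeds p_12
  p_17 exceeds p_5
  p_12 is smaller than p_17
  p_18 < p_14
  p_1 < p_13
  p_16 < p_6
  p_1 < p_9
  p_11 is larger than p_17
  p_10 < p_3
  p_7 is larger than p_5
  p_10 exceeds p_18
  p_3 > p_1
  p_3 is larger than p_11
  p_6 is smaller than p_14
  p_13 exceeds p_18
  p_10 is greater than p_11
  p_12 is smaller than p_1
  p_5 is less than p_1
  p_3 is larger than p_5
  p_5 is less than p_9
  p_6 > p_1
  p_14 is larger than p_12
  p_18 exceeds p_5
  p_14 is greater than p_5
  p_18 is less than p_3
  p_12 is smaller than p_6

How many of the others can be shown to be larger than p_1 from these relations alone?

5

From p_1 the given relations immediately reach p_9, p_13, p_6, p_3.
From those, p_14 — 5 in total.
Nothing else is reachable above p_1; 5 in all.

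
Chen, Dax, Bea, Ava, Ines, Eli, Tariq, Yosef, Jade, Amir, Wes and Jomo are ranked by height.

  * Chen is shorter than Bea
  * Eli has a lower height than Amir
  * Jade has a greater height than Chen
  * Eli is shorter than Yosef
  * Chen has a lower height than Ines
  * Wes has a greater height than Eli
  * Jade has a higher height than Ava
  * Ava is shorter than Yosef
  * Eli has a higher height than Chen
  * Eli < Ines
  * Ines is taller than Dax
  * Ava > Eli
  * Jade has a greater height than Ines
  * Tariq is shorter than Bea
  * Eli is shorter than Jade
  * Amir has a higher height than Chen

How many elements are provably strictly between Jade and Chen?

3

Chaining upward from Chen reaches: Eli, Wes, Ines, Amir, Ava, Bea, Yosef.
Chaining downward from Jade reaches: Dax, Eli, Ines, Ava.
Strictly between Chen and Jade are those in both lists: Eli, Ines, Ava — 3 elements.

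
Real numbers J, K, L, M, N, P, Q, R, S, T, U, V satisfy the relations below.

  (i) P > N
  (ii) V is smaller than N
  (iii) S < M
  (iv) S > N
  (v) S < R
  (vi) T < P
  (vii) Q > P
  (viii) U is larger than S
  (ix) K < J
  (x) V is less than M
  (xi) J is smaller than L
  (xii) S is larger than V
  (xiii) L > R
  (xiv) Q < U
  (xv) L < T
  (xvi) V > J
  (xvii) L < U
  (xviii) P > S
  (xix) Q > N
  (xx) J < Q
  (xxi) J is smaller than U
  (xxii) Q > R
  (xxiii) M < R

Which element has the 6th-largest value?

Piecing the relations together gives one ordering: K < J < V < N < S < M < R < L < T < P < Q < U.
Counting 6 from the largest end gives R.

R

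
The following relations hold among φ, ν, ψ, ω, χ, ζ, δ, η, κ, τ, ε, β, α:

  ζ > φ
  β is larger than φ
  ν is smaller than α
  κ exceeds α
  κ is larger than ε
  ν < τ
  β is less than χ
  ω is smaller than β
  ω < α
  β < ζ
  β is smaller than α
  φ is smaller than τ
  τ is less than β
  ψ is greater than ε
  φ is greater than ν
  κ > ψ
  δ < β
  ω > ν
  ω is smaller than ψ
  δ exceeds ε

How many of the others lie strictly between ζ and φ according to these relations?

2

Chaining upward from φ reaches: τ, β, α, χ, κ.
Chaining downward from ζ reaches: ν, τ, ε, δ, ω, β.
Strictly between φ and ζ are those in both lists: τ, β — 2 elements.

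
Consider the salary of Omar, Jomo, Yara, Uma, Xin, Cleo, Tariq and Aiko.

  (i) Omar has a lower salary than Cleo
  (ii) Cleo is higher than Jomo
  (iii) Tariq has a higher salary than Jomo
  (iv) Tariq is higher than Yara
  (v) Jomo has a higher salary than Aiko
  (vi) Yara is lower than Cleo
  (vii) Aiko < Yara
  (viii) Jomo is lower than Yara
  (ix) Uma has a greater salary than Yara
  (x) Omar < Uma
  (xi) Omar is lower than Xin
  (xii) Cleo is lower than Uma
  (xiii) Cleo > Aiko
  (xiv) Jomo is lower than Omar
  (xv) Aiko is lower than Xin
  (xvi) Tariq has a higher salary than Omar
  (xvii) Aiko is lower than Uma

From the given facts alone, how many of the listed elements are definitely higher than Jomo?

6

Directly above Jomo: Omar, Yara, Cleo, Tariq.
One step further: Xin, Uma (6 so far).
No other element is forced above Jomo by the given relations, so the count is 6.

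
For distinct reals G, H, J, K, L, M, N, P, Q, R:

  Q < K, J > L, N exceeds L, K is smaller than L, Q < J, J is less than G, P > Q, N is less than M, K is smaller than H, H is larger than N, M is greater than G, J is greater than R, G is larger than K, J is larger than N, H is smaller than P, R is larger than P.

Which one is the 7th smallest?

The consecutive relations fix a unique order: Q < K < L < N < H < P < R < J < G < M.
The 7th smallest is R.

R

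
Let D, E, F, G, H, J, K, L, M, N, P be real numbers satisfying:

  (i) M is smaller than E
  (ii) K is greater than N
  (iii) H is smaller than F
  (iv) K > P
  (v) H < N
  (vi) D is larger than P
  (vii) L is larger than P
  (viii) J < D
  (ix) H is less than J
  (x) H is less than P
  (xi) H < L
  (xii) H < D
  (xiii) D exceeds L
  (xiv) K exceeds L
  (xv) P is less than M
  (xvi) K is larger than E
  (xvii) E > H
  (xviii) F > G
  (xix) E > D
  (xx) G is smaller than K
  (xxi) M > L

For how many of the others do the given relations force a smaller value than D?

Directly below D: H, P, L, J.
No other element is forced below D by the given relations, so the count is 4.

4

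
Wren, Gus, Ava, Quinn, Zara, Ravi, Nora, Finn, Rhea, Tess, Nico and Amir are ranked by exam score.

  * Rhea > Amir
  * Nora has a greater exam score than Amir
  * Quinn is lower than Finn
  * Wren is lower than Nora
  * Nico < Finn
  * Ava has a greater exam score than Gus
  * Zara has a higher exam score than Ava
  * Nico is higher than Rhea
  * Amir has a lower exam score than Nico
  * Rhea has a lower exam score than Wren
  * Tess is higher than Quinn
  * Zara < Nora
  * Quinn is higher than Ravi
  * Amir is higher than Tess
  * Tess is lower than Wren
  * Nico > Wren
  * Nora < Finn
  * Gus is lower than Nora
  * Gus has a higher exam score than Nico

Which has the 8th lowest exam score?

Gus

The consecutive relations fix a unique order: Ravi < Quinn < Tess < Amir < Rhea < Wren < Nico < Gus < Ava < Zara < Nora < Finn.
The 8th smallest is Gus.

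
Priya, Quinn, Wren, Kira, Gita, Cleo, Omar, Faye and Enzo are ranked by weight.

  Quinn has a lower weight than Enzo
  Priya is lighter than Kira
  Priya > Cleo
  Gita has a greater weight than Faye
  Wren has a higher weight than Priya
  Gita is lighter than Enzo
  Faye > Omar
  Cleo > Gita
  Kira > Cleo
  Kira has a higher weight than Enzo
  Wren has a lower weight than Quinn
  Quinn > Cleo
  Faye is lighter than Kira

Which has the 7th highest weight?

The consecutive relations fix a unique order: Omar < Faye < Gita < Cleo < Priya < Wren < Quinn < Enzo < Kira.
The 7th largest is Gita.

Gita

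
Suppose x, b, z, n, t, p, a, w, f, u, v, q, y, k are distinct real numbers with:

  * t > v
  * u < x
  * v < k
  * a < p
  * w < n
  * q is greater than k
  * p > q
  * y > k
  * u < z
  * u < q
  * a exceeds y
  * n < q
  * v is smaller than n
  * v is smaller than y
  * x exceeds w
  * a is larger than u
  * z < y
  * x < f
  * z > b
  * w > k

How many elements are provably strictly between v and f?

Chaining upward from v reaches: t, k, w, n, q, x, y, a, p.
Chaining downward from f reaches: k, w, u, x.
Strictly between v and f are those in both lists: k, w, x — 3 elements.

3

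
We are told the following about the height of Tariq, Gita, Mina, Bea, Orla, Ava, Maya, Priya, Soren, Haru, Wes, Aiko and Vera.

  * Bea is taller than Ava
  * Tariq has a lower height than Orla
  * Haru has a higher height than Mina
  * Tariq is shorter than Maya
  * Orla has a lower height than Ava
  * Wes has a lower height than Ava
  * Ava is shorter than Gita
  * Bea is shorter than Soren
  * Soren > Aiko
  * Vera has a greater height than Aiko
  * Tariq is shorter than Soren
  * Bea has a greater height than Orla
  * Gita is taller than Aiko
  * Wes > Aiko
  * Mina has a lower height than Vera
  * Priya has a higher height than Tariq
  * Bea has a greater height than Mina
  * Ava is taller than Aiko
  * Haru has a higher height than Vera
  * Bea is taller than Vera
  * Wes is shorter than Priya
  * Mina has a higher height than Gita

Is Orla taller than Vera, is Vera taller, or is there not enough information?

Vera

Orla < Ava and Ava < Gita give Orla < Gita.
With Gita < Mina: Orla < Ava < Gita < Mina.
Then Mina < Vera extends the chain to Vera.
So Vera is taller.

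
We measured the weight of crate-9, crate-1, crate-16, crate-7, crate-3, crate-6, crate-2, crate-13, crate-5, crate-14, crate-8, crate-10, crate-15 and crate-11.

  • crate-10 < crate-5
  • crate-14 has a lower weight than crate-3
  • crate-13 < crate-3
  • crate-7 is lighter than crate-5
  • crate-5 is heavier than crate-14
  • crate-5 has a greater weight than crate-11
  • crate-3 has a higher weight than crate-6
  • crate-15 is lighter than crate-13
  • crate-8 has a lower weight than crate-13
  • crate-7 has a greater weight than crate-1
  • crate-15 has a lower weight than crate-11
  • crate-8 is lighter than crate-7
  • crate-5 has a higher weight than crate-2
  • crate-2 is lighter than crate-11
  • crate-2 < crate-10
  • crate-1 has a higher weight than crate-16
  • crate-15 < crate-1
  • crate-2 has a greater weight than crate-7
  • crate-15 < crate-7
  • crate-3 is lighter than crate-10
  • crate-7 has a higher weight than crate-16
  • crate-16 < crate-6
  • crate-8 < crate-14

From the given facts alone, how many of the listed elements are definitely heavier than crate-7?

4

From crate-7 the given relations immediately reach crate-2, crate-5.
From those, crate-11, crate-10 — 4 in total.
No other element is forced above crate-7 by the given relations, so the count is 4.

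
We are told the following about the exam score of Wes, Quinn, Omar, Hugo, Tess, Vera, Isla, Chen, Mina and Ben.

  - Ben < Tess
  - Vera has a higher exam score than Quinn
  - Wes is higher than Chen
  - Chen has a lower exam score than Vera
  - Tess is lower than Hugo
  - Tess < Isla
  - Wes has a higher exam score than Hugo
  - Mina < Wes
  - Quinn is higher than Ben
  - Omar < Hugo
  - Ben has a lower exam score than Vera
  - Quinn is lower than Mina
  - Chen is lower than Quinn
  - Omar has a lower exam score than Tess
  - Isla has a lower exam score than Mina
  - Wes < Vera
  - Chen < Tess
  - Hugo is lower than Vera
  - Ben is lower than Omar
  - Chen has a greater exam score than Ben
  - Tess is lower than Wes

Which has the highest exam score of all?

Ben is not greatest since Ben < Omar; Chen is not greatest since Chen < Quinn; Omar is not greatest since Omar < Tess; Quinn is not greatest since Quinn < Mina; Tess is not greatest since Tess < Hugo; Isla is not greatest since Isla < Mina; Hugo is not greatest since Hugo < Wes; Mina is not greatest since Mina < Wes; Wes is not greatest since Wes < Vera.
Only Vera has nothing above it, so Vera is the highest exam score.

Vera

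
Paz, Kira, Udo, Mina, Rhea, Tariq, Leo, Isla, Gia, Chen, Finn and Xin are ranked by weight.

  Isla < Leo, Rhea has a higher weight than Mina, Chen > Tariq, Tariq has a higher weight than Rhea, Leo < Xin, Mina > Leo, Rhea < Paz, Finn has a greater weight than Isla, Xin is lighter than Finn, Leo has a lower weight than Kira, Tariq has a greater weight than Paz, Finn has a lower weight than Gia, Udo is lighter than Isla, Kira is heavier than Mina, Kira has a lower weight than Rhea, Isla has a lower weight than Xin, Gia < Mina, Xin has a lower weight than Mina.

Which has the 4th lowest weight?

Piecing the relations together gives one ordering: Udo < Isla < Leo < Xin < Finn < Gia < Mina < Kira < Rhea < Paz < Tariq < Chen.
Counting 4 from the smallest end gives Xin.

Xin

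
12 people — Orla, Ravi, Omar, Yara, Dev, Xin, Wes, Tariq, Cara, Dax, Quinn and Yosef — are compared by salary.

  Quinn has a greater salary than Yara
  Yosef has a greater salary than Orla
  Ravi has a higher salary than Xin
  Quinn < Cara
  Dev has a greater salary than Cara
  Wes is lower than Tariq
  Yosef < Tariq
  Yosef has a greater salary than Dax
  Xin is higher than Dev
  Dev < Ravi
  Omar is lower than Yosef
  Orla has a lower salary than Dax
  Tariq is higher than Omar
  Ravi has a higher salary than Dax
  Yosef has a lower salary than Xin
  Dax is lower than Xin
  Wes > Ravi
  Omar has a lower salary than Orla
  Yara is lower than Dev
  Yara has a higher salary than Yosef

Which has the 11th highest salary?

Chaining the given pairs: Omar < Orla < Dax < Yosef < Yara < Quinn < Cara < Dev < Xin < Ravi < Wes < Tariq.
The 11th largest is Orla.

Orla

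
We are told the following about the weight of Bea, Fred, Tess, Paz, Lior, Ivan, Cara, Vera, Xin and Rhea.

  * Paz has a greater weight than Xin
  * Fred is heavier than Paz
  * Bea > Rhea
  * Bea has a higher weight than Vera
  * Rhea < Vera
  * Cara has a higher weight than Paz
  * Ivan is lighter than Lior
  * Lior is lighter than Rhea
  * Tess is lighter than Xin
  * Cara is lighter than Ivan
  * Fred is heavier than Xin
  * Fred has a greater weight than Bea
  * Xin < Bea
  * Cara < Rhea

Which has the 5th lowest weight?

Piecing the relations together gives one ordering: Tess < Xin < Paz < Cara < Ivan < Lior < Rhea < Vera < Bea < Fred.
Counting 5 from the smallest end gives Ivan.

Ivan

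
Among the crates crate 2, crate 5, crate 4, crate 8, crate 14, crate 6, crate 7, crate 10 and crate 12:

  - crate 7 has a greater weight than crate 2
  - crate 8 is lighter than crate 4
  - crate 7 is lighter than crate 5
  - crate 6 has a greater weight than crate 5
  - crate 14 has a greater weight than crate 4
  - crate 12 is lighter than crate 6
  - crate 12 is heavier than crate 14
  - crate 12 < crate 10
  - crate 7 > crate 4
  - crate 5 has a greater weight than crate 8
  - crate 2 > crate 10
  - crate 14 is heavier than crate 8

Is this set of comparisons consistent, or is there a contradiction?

The single ordering crate 8 < crate 4 < crate 14 < crate 12 < crate 10 < crate 2 < crate 7 < crate 5 < crate 6 satisfies every listed relation, so no contradiction arises.

consistent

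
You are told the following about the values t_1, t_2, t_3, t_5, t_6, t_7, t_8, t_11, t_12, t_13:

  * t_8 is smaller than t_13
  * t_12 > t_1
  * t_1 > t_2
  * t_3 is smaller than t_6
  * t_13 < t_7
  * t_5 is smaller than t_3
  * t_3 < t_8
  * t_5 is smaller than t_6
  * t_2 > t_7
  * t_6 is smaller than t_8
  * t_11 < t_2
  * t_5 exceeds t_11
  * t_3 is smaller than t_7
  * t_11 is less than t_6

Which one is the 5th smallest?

t_8

Chaining the given pairs: t_11 < t_5 < t_3 < t_6 < t_8 < t_13 < t_7 < t_2 < t_1 < t_12.
The 5th smallest is t_8.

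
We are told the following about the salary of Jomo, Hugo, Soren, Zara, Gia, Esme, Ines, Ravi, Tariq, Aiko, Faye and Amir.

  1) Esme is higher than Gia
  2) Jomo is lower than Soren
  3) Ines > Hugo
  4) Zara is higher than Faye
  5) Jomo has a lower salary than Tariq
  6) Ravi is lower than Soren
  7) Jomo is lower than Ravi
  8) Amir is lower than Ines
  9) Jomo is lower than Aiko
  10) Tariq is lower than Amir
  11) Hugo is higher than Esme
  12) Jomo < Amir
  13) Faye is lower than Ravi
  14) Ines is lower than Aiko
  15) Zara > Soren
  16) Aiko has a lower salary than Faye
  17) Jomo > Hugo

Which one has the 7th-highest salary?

Amir

Chaining the given pairs: Gia < Esme < Hugo < Jomo < Tariq < Amir < Ines < Aiko < Faye < Ravi < Soren < Zara.
Counting 7 from the largest end gives Amir.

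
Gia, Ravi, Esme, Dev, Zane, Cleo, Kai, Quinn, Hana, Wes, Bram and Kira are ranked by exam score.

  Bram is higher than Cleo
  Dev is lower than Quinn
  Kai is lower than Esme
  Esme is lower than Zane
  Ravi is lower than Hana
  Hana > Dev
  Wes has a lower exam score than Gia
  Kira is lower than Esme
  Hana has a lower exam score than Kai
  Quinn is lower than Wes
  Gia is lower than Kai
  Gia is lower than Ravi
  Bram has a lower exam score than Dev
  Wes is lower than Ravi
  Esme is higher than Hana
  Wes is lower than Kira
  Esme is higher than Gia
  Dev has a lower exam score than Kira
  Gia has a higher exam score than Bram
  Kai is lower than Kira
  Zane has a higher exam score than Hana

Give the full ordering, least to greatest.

Cleo < Bram < Dev < Quinn < Wes < Gia < Ravi < Hana < Kai < Kira < Esme < Zane

Each adjacent pair is fixed by a given relation: Cleo < Bram; Bram < Dev; Dev < Quinn; Quinn < Wes; Wes < Gia; Gia < Ravi; Ravi < Hana; Hana < Kai; Kai < Kira; Kira < Esme; Esme < Zane. Chaining them end to end gives the full order.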